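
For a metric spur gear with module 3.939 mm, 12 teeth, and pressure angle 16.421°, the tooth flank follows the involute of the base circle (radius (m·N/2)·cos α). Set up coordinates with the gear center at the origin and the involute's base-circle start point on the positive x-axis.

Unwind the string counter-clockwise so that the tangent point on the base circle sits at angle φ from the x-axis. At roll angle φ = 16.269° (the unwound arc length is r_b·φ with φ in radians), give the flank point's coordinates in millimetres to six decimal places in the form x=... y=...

pitch radius r_p = m·N/2 = 3.939·12/2 = 23.634000
base radius r_b = r_p·cos α = 23.634000·cos 16.421° = 22.669979
roll angle φ = 16.269° = 0.28394762 rad
x = r_b·(cos φ + φ·sin φ) = 22.669979·(0.95995701 + 0.28394762·0.28014736) = 23.565538
y = r_b·(sin φ − φ·cos φ) = 22.669979·(0.28014736 − 0.28394762·0.95995701) = 0.171609

x=23.565538 y=0.171609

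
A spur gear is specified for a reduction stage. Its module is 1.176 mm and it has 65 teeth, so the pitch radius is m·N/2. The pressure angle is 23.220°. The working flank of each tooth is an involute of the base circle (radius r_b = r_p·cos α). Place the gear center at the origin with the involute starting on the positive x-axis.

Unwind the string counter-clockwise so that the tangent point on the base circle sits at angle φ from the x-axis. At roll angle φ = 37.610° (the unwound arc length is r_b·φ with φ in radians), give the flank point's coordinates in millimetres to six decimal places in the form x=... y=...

pitch radius r_p = m·N/2 = 1.176·65/2 = 38.220000
base radius r_b = r_p·cos α = 38.220000·cos 23.220° = 35.124095
roll angle φ = 37.610° = 0.65641833 rad
x = r_b·(cos φ + φ·sin φ) = 35.124095·(0.79218314 + 0.65641833·0.61028344) = 41.895472
y = r_b·(sin φ − φ·cos φ) = 35.124095·(0.61028344 − 0.65641833·0.79218314) = 3.171000

x=41.895472 y=3.171000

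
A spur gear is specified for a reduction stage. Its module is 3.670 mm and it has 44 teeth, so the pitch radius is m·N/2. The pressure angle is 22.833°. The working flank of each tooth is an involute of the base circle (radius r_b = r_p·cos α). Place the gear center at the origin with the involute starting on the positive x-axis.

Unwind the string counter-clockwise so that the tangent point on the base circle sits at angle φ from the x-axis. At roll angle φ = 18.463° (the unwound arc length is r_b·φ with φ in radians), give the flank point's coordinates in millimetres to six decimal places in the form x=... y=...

pitch radius r_p = m·N/2 = 3.670·44/2 = 80.740000
base radius r_b = r_p·cos α = 80.740000·cos 22.833° = 74.413198
roll angle φ = 18.463° = 0.32224014 rad
x = r_b·(cos φ + φ·sin φ) = 74.413198·(0.94852836 + 0.32224014·0.31669219) = 78.176965
y = r_b·(sin φ − φ·cos φ) = 74.413198·(0.31669219 − 0.32224014·0.94852836) = 0.821393

x=78.176965 y=0.821393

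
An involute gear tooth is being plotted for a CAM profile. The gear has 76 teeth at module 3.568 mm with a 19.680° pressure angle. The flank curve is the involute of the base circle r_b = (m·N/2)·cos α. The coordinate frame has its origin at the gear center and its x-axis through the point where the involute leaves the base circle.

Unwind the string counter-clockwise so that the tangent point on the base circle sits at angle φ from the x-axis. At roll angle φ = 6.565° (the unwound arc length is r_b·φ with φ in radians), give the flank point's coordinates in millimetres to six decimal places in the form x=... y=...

x=128.499578 y=0.063931

pitch radius r_p = m·N/2 = 3.568·76/2 = 135.584000
base radius r_b = r_p·cos α = 135.584000·cos 19.680° = 127.664289
roll angle φ = 6.565° = 0.11458087 rad
x = r_b·(cos φ + φ·sin φ) = 127.664289·(0.99344279 + 0.11458087·0.11433031) = 128.499578
y = r_b·(sin φ − φ·cos φ) = 127.664289·(0.11433031 − 0.11458087·0.99344279) = 0.063931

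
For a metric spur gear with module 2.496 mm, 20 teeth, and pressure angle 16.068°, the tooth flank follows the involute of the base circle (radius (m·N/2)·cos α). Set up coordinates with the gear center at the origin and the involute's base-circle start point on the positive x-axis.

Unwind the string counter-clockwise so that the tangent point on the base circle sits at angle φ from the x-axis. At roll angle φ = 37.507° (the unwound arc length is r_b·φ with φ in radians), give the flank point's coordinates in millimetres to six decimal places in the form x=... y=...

pitch radius r_p = m·N/2 = 2.496·20/2 = 24.960000
base radius r_b = r_p·cos α = 24.960000·cos 16.068° = 23.984910
roll angle φ = 37.507° = 0.65462064 rad
x = r_b·(cos φ + φ·sin φ) = 23.984910·(0.79327896 + 0.65462064·0.60885835) = 28.586420
y = r_b·(sin φ − φ·cos φ) = 23.984910·(0.60885835 − 0.65462064·0.79327896) = 2.148126

x=28.586420 y=2.148126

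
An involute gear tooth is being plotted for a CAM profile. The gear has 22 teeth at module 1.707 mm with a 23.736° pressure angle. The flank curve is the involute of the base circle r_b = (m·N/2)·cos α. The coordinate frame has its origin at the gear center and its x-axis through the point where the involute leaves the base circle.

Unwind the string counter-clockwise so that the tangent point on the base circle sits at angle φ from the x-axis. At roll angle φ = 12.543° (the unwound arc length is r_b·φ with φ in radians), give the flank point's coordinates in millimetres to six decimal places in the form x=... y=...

pitch radius r_p = m·N/2 = 1.707·22/2 = 18.777000
base radius r_b = r_p·cos α = 18.777000·cos 23.736° = 17.188651
roll angle φ = 12.543° = 0.21891665 rad
x = r_b·(cos φ + φ·sin φ) = 17.188651·(0.97613330 + 0.21891665·0.21717225) = 17.595608
y = r_b·(sin φ − φ·cos φ) = 17.188651·(0.21717225 − 0.21891665·0.97613330) = 0.059824

x=17.595608 y=0.059824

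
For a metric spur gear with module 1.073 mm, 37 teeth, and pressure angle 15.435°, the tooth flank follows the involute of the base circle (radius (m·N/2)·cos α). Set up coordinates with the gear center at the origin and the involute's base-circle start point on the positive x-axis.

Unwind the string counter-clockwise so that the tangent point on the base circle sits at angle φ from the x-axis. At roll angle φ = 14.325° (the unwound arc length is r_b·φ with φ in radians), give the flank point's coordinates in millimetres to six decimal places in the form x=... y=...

pitch radius r_p = m·N/2 = 1.073·37/2 = 19.850500
base radius r_b = r_p·cos α = 19.850500·cos 15.435° = 19.134552
roll angle φ = 14.325° = 0.25001842 rad
x = r_b·(cos φ + φ·sin φ) = 19.134552·(0.96890787 + 0.25001842·0.24742180) = 19.723282
y = r_b·(sin φ − φ·cos φ) = 19.134552·(0.24742180 − 0.25001842·0.96890787) = 0.099059

x=19.723282 y=0.099059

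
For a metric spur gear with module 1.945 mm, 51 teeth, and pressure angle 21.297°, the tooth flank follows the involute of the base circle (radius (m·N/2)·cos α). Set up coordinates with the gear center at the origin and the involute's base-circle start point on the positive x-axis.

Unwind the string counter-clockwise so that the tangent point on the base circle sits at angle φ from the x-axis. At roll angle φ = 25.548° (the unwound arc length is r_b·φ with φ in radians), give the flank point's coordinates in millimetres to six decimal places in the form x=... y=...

pitch radius r_p = m·N/2 = 1.945·51/2 = 49.597500
base radius r_b = r_p·cos α = 49.597500·cos 21.297° = 46.210499
roll angle φ = 25.548° = 0.44589672 rad
x = r_b·(cos φ + φ·sin φ) = 46.210499·(0.90222430 + 0.44589672·0.43126709) = 50.578541
y = r_b·(sin φ − φ·cos φ) = 46.210499·(0.43126709 − 0.44589672·0.90222430) = 1.338637

x=50.578541 y=1.338637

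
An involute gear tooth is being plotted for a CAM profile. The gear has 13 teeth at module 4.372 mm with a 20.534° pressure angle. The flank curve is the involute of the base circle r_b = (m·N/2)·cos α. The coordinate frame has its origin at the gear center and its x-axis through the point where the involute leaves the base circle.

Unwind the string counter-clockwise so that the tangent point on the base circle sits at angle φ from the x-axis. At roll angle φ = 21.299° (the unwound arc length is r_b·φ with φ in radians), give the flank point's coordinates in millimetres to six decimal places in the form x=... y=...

pitch radius r_p = m·N/2 = 4.372·13/2 = 28.418000
base radius r_b = r_p·cos α = 28.418000·cos 20.534° = 26.612440
roll angle φ = 21.299° = 0.37173768 rad
x = r_b·(cos φ + φ·sin φ) = 26.612440·(0.93169757 + 0.37173768·0.36323497) = 28.388173
y = r_b·(sin φ − φ·cos φ) = 26.612440·(0.36323497 − 0.37173768·0.93169757) = 0.449428

x=28.388173 y=0.449428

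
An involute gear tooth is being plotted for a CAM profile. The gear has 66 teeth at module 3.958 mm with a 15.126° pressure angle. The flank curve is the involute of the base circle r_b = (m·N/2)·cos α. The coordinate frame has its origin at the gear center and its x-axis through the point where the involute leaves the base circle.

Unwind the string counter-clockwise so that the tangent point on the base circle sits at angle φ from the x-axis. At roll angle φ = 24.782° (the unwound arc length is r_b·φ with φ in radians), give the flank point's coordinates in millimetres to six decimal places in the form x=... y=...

pitch radius r_p = m·N/2 = 3.958·66/2 = 130.614000
base radius r_b = r_p·cos α = 130.614000·cos 15.126° = 126.088789
roll angle φ = 24.782° = 0.43252750 rad
x = r_b·(cos φ + φ·sin φ) = 126.088789·(0.90790921 + 0.43252750·0.41916688) = 137.337221
y = r_b·(sin φ − φ·cos φ) = 126.088789·(0.41916688 − 0.43252750·0.90790921) = 3.337719

x=137.337221 y=3.337719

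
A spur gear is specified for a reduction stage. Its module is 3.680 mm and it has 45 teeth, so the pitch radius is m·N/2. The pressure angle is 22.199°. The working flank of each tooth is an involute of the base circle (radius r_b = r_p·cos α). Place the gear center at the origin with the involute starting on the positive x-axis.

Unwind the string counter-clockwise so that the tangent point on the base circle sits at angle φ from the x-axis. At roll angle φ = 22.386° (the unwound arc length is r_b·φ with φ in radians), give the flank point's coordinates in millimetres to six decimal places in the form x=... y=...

pitch radius r_p = m·N/2 = 3.680·45/2 = 82.800000
base radius r_b = r_p·cos α = 82.800000·cos 22.199° = 76.662630
roll angle φ = 22.386° = 0.39070941 rad
x = r_b·(cos φ + φ·sin φ) = 76.662630·(0.92463912 + 0.39070941·0.38084446) = 82.292629
y = r_b·(sin φ − φ·cos φ) = 76.662630·(0.38084446 − 0.39070941·0.92463912) = 1.500997

x=82.292629 y=1.500997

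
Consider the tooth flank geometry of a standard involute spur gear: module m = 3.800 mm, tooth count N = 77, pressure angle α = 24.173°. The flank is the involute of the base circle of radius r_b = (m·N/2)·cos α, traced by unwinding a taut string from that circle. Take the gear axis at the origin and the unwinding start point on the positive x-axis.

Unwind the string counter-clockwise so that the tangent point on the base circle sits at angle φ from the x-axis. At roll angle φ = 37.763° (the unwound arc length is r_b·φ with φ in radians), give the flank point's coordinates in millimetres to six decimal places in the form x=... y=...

x=159.388147 y=12.193105

pitch radius r_p = m·N/2 = 3.800·77/2 = 146.300000
base radius r_b = r_p·cos α = 146.300000·cos 24.173° = 133.471419
roll angle φ = 37.763° = 0.65908869 rad
x = r_b·(cos φ + φ·sin φ) = 133.471419·(0.79055065 + 0.65908869·0.61239667) = 159.388147
y = r_b·(sin φ − φ·cos φ) = 133.471419·(0.61239667 − 0.65908869·0.79055065) = 12.193105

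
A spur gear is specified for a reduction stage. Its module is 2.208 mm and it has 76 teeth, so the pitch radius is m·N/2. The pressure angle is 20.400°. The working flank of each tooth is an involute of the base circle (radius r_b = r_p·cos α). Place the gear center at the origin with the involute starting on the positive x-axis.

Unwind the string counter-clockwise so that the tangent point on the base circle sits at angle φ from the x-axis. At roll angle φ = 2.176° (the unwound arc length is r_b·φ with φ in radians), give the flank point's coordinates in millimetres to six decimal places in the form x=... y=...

pitch radius r_p = m·N/2 = 2.208·76/2 = 83.904000
base radius r_b = r_p·cos α = 83.904000·cos 20.400° = 78.641708
roll angle φ = 2.176° = 0.03797836 rad
x = r_b·(cos φ + φ·sin φ) = 78.641708·(0.99927891 + 0.03797836·0.03796924) = 78.698402
y = r_b·(sin φ − φ·cos φ) = 78.641708·(0.03796924 − 0.03797836·0.99927891) = 0.001436

x=78.698402 y=0.001436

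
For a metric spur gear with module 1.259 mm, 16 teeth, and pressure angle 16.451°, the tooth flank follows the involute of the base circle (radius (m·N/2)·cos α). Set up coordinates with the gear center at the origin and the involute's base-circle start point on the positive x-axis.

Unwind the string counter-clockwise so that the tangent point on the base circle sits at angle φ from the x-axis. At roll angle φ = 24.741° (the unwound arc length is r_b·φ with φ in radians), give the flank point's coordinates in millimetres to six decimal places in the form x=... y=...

x=10.518706 y=0.254452

pitch radius r_p = m·N/2 = 1.259·16/2 = 10.072000
base radius r_b = r_p·cos α = 10.072000·cos 16.451° = 9.659675
roll angle φ = 24.741° = 0.43181191 rad
x = r_b·(cos φ + φ·sin φ) = 9.659675·(0.90820893 + 0.43181191·0.41851708) = 10.518706
y = r_b·(sin φ − φ·cos φ) = 9.659675·(0.41851708 − 0.43181191·0.90820893) = 0.254452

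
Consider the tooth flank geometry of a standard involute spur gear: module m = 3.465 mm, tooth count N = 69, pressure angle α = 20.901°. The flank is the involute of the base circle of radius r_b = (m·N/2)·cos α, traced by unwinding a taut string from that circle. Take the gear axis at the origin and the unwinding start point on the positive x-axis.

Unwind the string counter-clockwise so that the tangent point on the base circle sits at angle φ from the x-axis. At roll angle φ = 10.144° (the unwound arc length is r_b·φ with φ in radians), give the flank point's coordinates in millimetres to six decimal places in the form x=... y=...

pitch radius r_p = m·N/2 = 3.465·69/2 = 119.542500
base radius r_b = r_p·cos α = 119.542500·cos 20.901° = 111.676394
roll angle φ = 10.144° = 0.17704620 rad
x = r_b·(cos φ + φ·sin φ) = 111.676394·(0.98436822 + 0.17704620·0.17612272) = 113.412970
y = r_b·(sin φ − φ·cos φ) = 111.676394·(0.17612272 − 0.17704620·0.98436822) = 0.205939

x=113.412970 y=0.205939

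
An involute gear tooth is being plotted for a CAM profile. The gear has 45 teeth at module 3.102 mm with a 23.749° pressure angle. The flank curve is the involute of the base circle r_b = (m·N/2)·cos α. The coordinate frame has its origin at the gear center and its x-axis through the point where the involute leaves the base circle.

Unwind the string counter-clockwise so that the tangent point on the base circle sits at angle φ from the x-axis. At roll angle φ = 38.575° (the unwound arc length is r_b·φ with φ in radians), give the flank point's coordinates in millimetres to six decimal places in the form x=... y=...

pitch radius r_p = m·N/2 = 3.102·45/2 = 69.795000
base radius r_b = r_p·cos α = 69.795000·cos 23.749° = 63.884655
roll angle φ = 38.575° = 0.67326076 rad
x = r_b·(cos φ + φ·sin φ) = 63.884655·(0.78179262 + 0.67326076·0.62353853) = 76.763587
y = r_b·(sin φ − φ·cos φ) = 63.884655·(0.62353853 − 0.67326076·0.78179262) = 6.208837

x=76.763587 y=6.208837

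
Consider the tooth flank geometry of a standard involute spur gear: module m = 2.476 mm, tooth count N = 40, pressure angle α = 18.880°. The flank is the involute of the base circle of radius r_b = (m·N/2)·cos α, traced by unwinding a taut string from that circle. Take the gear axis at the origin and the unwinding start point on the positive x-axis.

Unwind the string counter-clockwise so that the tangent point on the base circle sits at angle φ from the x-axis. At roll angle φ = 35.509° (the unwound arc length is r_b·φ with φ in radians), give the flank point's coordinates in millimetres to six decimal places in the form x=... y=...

pitch radius r_p = m·N/2 = 2.476·40/2 = 49.520000
base radius r_b = r_p·cos α = 49.520000·cos 18.880° = 46.855743
roll angle φ = 35.509° = 0.61974896 rad
x = r_b·(cos φ + φ·sin φ) = 46.855743·(0.81402429 + 0.61974896·0.58083083) = 55.008343
y = r_b·(sin φ − φ·cos φ) = 46.855743·(0.58083083 − 0.61974896·0.81402429) = 3.576973

x=55.008343 y=3.576973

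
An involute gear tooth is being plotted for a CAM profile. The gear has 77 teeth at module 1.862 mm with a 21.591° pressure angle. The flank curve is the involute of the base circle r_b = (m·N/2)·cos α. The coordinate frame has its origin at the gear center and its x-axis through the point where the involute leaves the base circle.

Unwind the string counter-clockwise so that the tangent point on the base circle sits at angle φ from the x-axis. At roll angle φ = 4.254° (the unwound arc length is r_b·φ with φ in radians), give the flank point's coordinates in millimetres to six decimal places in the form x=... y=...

pitch radius r_p = m·N/2 = 1.862·77/2 = 71.687000
base radius r_b = r_p·cos α = 71.687000·cos 21.591° = 66.657031
roll angle φ = 4.254° = 0.07424631 rad
x = r_b·(cos φ + φ·sin φ) = 66.657031·(0.99724501 + 0.07424631·0.07417811) = 66.840502
y = r_b·(sin φ − φ·cos φ) = 66.657031·(0.07417811 − 0.07424631·0.99724501) = 0.009089

x=66.840502 y=0.009089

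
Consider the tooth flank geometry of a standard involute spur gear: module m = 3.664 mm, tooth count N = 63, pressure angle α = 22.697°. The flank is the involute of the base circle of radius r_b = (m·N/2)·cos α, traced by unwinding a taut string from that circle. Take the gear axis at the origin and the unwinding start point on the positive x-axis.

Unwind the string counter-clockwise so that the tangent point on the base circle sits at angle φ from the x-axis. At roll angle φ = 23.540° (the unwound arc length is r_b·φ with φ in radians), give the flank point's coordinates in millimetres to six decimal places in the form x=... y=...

x=115.088940 y=2.420146

pitch radius r_p = m·N/2 = 3.664·63/2 = 115.416000
base radius r_b = r_p·cos α = 115.416000·cos 22.697° = 106.477988
roll angle φ = 23.540° = 0.41085051 rad
x = r_b·(cos φ + φ·sin φ) = 106.477988·(0.91678147 + 0.41085051·0.39938920) = 115.088940
y = r_b·(sin φ − φ·cos φ) = 106.477988·(0.39938920 − 0.41085051·0.91678147) = 2.420146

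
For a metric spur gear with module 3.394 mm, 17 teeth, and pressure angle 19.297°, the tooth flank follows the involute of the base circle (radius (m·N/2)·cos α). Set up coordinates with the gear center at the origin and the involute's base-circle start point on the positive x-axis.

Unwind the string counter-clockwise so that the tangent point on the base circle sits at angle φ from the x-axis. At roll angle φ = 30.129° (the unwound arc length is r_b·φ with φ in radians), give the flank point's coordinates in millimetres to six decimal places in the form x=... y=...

x=30.736493 y=1.283593

pitch radius r_p = m·N/2 = 3.394·17/2 = 28.849000
base radius r_b = r_p·cos α = 28.849000·cos 19.297° = 27.228213
roll angle φ = 30.129° = 0.52585025 rad
x = r_b·(cos φ + φ·sin φ) = 27.228213·(0.86489747 + 0.52585025·0.50194857) = 30.736493
y = r_b·(sin φ − φ·cos φ) = 27.228213·(0.50194857 − 0.52585025·0.86489747) = 1.283593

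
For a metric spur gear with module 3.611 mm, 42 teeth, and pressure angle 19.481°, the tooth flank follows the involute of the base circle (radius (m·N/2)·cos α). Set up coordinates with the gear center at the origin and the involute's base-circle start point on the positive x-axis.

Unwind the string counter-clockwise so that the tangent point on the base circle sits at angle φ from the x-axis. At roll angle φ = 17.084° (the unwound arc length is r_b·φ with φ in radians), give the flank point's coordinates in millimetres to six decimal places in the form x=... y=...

pitch radius r_p = m·N/2 = 3.611·42/2 = 75.831000
base radius r_b = r_p·cos α = 75.831000·cos 19.481° = 71.489837
roll angle φ = 17.084° = 0.29817205 rad
x = r_b·(cos φ + φ·sin φ) = 71.489837·(0.95587509 + 0.29817205·0.29377341) = 74.597508
y = r_b·(sin φ − φ·cos φ) = 71.489837·(0.29377341 − 0.29817205·0.95587509) = 0.626120

x=74.597508 y=0.626120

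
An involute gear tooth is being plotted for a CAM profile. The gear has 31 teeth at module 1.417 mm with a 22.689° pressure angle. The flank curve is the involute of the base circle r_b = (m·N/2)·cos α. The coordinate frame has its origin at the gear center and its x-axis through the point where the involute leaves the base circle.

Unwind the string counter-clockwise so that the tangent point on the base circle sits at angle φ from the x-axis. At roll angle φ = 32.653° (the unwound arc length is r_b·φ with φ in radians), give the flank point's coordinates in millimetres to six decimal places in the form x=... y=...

x=23.292102 y=1.210123

pitch radius r_p = m·N/2 = 1.417·31/2 = 21.963500
base radius r_b = r_p·cos α = 21.963500·cos 22.689° = 20.263792
roll angle φ = 32.653° = 0.56990236 rad
x = r_b·(cos φ + φ·sin φ) = 20.263792·(0.84195366 + 0.56990236·0.53954984) = 23.292102
y = r_b·(sin φ − φ·cos φ) = 20.263792·(0.53954984 − 0.56990236·0.84195366) = 1.210123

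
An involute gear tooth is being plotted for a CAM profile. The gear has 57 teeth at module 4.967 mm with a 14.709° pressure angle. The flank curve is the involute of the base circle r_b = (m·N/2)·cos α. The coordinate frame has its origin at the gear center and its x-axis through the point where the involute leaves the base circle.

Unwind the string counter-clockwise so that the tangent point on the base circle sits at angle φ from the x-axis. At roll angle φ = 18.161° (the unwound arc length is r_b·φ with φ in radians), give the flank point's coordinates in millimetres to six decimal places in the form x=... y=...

pitch radius r_p = m·N/2 = 4.967·57/2 = 141.559500
base radius r_b = r_p·cos α = 141.559500·cos 14.709° = 136.920295
roll angle φ = 18.161° = 0.31696925 rad
x = r_b·(cos φ + φ·sin φ) = 136.920295·(0.95018443 + 0.31696925·0.31168822) = 143.626653
y = r_b·(sin φ − φ·cos φ) = 136.920295·(0.31168822 − 0.31696925·0.95018443) = 1.438892

x=143.626653 y=1.438892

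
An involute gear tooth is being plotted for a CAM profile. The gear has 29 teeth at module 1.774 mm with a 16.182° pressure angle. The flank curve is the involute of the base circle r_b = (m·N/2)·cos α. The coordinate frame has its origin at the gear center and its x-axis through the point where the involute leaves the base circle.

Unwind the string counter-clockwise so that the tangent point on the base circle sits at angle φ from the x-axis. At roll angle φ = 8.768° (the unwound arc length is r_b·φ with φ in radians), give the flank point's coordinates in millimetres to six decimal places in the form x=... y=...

x=24.991458 y=0.029442

pitch radius r_p = m·N/2 = 1.774·29/2 = 25.723000
base radius r_b = r_p·cos α = 25.723000·cos 16.182° = 24.703888
roll angle φ = 8.768° = 0.15303047 rad
x = r_b·(cos φ + φ·sin φ) = 24.703888·(0.98831367 + 0.15303047·0.15243388) = 24.991458
y = r_b·(sin φ − φ·cos φ) = 24.703888·(0.15243388 − 0.15303047·0.98831367) = 0.029442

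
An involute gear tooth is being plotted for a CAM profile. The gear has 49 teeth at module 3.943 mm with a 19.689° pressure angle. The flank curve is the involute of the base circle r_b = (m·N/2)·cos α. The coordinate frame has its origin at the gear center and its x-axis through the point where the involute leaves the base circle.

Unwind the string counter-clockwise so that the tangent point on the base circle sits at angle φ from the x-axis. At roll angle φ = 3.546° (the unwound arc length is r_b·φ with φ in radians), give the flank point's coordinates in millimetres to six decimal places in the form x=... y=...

x=91.129627 y=0.007184

pitch radius r_p = m·N/2 = 3.943·49/2 = 96.603500
base radius r_b = r_p·cos α = 96.603500·cos 19.689° = 90.955600
roll angle φ = 3.546° = 0.06188938 rad
x = r_b·(cos φ + φ·sin φ) = 90.955600·(0.99808546 + 0.06188938·0.06184987) = 91.129627
y = r_b·(sin φ − φ·cos φ) = 90.955600·(0.06184987 − 0.06188938·0.99808546) = 0.007184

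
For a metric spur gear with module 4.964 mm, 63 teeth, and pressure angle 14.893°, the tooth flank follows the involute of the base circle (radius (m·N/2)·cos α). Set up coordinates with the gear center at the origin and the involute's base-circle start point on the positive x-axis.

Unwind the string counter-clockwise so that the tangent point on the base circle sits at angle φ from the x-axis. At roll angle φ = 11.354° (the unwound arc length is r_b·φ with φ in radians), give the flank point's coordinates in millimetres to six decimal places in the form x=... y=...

pitch radius r_p = m·N/2 = 4.964·63/2 = 156.366000
base radius r_b = r_p·cos α = 156.366000·cos 14.893° = 151.113273
roll angle φ = 11.354° = 0.19816468 rad
x = r_b·(cos φ + φ·sin φ) = 151.113273·(0.98042955 + 0.19816468·0.19687026) = 154.051260
y = r_b·(sin φ − φ·cos φ) = 151.113273·(0.19687026 − 0.19816468·0.98042955) = 0.390439

x=154.051260 y=0.390439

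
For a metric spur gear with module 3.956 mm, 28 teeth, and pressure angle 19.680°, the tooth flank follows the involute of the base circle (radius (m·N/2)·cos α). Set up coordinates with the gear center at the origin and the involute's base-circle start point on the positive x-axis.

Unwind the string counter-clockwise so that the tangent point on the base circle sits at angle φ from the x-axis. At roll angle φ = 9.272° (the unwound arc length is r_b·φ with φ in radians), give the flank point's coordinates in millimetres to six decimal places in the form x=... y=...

pitch radius r_p = m·N/2 = 3.956·28/2 = 55.384000
base radius r_b = r_p·cos α = 55.384000·cos 19.680° = 52.148918
roll angle φ = 9.272° = 0.16182693 rad
x = r_b·(cos φ + φ·sin φ) = 52.148918·(0.98693457 + 0.16182693·0.16112153) = 52.827291
y = r_b·(sin φ − φ·cos φ) = 52.148918·(0.16112153 − 0.16182693·0.98693457) = 0.073475

x=52.827291 y=0.073475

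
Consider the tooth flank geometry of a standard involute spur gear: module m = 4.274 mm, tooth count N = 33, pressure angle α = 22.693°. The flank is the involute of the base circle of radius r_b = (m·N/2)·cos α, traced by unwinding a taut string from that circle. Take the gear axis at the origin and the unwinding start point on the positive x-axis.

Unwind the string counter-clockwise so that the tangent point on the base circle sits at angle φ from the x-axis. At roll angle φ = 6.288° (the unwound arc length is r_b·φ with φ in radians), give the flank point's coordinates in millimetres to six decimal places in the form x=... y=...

pitch radius r_p = m·N/2 = 4.274·33/2 = 70.521000
base radius r_b = r_p·cos α = 70.521000·cos 22.693° = 65.061633
roll angle φ = 6.288° = 0.10974630 rad
x = r_b·(cos φ + φ·sin φ) = 65.061633·(0.99398392 + 0.10974630·0.10952613) = 65.452263
y = r_b·(sin φ − φ·cos φ) = 65.061633·(0.10952613 − 0.10974630·0.99398392) = 0.028632

x=65.452263 y=0.028632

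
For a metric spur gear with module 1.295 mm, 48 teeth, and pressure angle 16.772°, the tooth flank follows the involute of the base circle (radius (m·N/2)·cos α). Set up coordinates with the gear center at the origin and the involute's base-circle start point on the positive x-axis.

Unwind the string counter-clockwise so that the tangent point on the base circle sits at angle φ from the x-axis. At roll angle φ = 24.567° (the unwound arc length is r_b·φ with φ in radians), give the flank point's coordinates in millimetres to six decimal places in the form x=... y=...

pitch radius r_p = m·N/2 = 1.295·48/2 = 31.080000
base radius r_b = r_p·cos α = 31.080000·cos 16.772° = 29.757876
roll angle φ = 24.567° = 0.42877504 rad
x = r_b·(cos φ + φ·sin φ) = 29.757876·(0.90947572 + 0.42877504·0.41575704) = 32.368891
y = r_b·(sin φ − φ·cos φ) = 29.757876·(0.41575704 − 0.42877504·0.90947572) = 0.767651

x=32.368891 y=0.767651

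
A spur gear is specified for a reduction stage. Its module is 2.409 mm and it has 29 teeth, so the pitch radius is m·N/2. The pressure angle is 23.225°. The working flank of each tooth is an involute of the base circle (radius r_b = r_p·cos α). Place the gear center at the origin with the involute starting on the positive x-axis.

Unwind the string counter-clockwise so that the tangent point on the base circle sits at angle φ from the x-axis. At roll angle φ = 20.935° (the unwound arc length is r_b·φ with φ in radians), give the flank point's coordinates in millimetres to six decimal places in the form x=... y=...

pitch radius r_p = m·N/2 = 2.409·29/2 = 34.930500
base radius r_b = r_p·cos α = 34.930500·cos 23.225° = 32.099850
roll angle φ = 20.935° = 0.36538468 rad
x = r_b·(cos φ + φ·sin φ) = 32.099850·(0.93398638 + 0.36538468·0.35730861) = 34.171621
y = r_b·(sin φ − φ·cos φ) = 32.099850·(0.35730861 − 0.36538468·0.93398638) = 0.515019

x=34.171621 y=0.515019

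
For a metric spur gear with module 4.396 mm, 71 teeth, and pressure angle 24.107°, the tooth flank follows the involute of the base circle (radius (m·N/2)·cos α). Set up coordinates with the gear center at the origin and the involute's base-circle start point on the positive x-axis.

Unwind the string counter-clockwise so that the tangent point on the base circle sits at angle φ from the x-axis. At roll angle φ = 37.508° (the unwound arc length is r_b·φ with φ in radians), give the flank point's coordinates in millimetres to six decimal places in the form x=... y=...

pitch radius r_p = m·N/2 = 4.396·71/2 = 156.058000
base radius r_b = r_p·cos α = 156.058000·cos 24.107° = 142.447290
roll angle φ = 37.508° = 0.65463810 rad
x = r_b·(cos φ + φ·sin φ) = 142.447290·(0.79326833 + 0.65463810·0.60887220) = 169.777123
y = r_b·(sin φ − φ·cos φ) = 142.447290·(0.60887220 − 0.65463810·0.79326833) = 12.758794

x=169.777123 y=12.758794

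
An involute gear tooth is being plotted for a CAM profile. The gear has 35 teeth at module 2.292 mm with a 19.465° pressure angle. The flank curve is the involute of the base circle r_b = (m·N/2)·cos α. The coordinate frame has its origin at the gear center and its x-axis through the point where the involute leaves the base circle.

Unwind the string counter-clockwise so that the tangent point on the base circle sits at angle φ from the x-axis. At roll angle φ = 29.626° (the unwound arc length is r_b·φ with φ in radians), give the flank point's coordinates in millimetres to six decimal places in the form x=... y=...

pitch radius r_p = m·N/2 = 2.292·35/2 = 40.110000
base radius r_b = r_p·cos α = 40.110000·cos 19.465° = 37.817522
roll angle φ = 29.626° = 0.51707124 rad
x = r_b·(cos φ + φ·sin φ) = 37.817522·(0.86927070 + 0.51707124·0.49433638) = 42.540092
y = r_b·(sin φ − φ·cos φ) = 37.817522·(0.49433638 − 0.51707124·0.86927070) = 1.696551

x=42.540092 y=1.696551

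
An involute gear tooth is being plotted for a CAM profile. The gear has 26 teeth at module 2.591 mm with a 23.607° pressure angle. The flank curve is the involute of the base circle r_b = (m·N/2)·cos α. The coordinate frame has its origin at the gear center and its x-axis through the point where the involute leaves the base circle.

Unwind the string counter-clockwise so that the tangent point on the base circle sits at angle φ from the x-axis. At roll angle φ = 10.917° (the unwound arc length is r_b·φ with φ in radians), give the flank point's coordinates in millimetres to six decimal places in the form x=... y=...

x=31.419379 y=0.070908

pitch radius r_p = m·N/2 = 2.591·26/2 = 33.683000
base radius r_b = r_p·cos α = 33.683000·cos 23.607° = 30.864198
roll angle φ = 10.917° = 0.19053759 rad
x = r_b·(cos φ + φ·sin φ) = 30.864198·(0.98190256 + 0.19053759·0.18938679) = 31.419379
y = r_b·(sin φ − φ·cos φ) = 30.864198·(0.18938679 − 0.19053759·0.98190256) = 0.070908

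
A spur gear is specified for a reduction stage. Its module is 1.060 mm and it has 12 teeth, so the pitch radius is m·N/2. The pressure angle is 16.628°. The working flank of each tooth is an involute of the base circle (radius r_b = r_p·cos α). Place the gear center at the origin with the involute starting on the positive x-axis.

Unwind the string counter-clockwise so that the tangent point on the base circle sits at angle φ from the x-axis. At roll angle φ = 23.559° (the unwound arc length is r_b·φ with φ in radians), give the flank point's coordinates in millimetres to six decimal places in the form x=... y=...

x=6.587634 y=0.138844

pitch radius r_p = m·N/2 = 1.060·12/2 = 6.360000
base radius r_b = r_p·cos α = 6.360000·cos 16.628° = 6.094043
roll angle φ = 23.559° = 0.41118212 rad
x = r_b·(cos φ + φ·sin φ) = 6.094043·(0.91664898 + 0.41118212·0.39969319) = 6.587634
y = r_b·(sin φ − φ·cos φ) = 6.094043·(0.39969319 − 0.41118212·0.91664898) = 0.138844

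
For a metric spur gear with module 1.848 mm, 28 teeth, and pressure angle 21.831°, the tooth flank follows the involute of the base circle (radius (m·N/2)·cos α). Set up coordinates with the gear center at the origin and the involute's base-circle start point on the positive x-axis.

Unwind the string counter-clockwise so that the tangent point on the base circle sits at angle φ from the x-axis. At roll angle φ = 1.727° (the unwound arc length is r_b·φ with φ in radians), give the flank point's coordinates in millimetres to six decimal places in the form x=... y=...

pitch radius r_p = m·N/2 = 1.848·28/2 = 25.872000
base radius r_b = r_p·cos α = 25.872000·cos 21.831° = 24.016583
roll angle φ = 1.727° = 0.03014184 rad
x = r_b·(cos φ + φ·sin φ) = 24.016583·(0.99954577 + 0.03014184·0.03013727) = 24.027491
y = r_b·(sin φ − φ·cos φ) = 24.016583·(0.03013727 − 0.03014184·0.99954577) = 0.000219

x=24.027491 y=0.000219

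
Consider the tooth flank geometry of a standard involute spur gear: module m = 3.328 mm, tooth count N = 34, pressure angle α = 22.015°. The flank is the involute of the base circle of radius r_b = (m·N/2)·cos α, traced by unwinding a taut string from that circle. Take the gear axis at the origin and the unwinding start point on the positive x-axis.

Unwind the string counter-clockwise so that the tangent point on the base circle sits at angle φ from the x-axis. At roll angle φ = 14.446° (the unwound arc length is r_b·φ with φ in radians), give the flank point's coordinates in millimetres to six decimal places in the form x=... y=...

x=54.091542 y=0.278447

pitch radius r_p = m·N/2 = 3.328·34/2 = 56.576000
base radius r_b = r_p·cos α = 56.576000·cos 22.015° = 52.450803
roll angle φ = 14.446° = 0.25213026 rad
x = r_b·(cos φ + φ·sin φ) = 52.450803·(0.96838319 + 0.25213026·0.24946744) = 54.091542
y = r_b·(sin φ − φ·cos φ) = 52.450803·(0.24946744 − 0.25213026·0.96838319) = 0.278447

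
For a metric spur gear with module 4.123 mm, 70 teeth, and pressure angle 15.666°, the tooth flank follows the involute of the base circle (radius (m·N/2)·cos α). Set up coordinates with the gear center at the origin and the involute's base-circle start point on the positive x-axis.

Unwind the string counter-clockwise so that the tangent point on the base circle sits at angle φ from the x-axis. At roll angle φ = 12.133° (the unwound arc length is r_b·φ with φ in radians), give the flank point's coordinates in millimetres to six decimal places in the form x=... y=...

x=142.024858 y=0.437832

pitch radius r_p = m·N/2 = 4.123·70/2 = 144.305000
base radius r_b = r_p·cos α = 144.305000·cos 15.666° = 138.944380
roll angle φ = 12.133° = 0.21176080 rad
x = r_b·(cos φ + φ·sin φ) = 138.944380·(0.97766234 + 0.21176080·0.21018169) = 142.024858
y = r_b·(sin φ − φ·cos φ) = 138.944380·(0.21018169 − 0.21176080·0.97766234) = 0.437832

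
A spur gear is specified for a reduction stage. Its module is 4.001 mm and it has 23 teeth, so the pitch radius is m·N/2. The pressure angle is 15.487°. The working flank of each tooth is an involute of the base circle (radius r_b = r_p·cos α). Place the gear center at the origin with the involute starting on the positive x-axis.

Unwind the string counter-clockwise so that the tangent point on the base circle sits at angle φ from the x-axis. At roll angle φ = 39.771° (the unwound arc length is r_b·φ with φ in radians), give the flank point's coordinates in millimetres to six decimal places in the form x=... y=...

x=53.770397 y=4.709157

pitch radius r_p = m·N/2 = 4.001·23/2 = 46.011500
base radius r_b = r_p·cos α = 46.011500·cos 15.487° = 44.340871
roll angle φ = 39.771° = 0.69413490 rad
x = r_b·(cos φ + φ·sin φ) = 44.340871·(0.76860741 + 0.69413490·0.63972075) = 53.770397
y = r_b·(sin φ − φ·cos φ) = 44.340871·(0.63972075 − 0.69413490·0.76860741) = 4.709157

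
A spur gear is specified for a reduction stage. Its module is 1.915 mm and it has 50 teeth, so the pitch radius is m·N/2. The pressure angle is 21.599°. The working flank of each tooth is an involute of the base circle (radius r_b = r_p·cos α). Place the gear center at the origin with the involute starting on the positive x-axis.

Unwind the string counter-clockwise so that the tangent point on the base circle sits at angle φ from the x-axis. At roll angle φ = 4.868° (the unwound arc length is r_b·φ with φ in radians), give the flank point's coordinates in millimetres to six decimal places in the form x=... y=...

pitch radius r_p = m·N/2 = 1.915·50/2 = 47.875000
base radius r_b = r_p·cos α = 47.875000·cos 21.599° = 44.513357
roll angle φ = 4.868° = 0.08496263 rad
x = r_b·(cos φ + φ·sin φ) = 44.513357·(0.99639285 + 0.08496263·0.08486045) = 44.673730
y = r_b·(sin φ − φ·cos φ) = 44.513357·(0.08486045 − 0.08496263·0.99639285) = 0.009094

x=44.673730 y=0.009094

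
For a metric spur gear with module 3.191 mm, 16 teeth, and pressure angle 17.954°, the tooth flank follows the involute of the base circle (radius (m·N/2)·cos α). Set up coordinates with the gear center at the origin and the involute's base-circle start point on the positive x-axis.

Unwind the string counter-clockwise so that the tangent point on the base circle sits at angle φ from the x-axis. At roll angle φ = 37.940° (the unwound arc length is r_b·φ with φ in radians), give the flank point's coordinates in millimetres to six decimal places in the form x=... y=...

x=29.039535 y=2.248927

pitch radius r_p = m·N/2 = 3.191·16/2 = 25.528000
base radius r_b = r_p·cos α = 25.528000·cos 17.954° = 24.284896
roll angle φ = 37.940° = 0.66217792 rad
x = r_b·(cos φ + φ·sin φ) = 24.284896·(0.78865504 + 0.66217792·0.61483593) = 29.039535
y = r_b·(sin φ − φ·cos φ) = 24.284896·(0.61483593 − 0.66217792·0.78865504) = 2.248927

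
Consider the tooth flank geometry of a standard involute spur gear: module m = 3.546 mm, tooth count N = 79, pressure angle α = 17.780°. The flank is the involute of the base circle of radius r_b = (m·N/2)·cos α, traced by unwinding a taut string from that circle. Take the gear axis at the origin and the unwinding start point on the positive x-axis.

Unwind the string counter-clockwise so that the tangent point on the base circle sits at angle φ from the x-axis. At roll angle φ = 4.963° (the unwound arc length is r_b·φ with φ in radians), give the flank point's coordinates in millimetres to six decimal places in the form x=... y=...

x=133.876280 y=0.028873

pitch radius r_p = m·N/2 = 3.546·79/2 = 140.067000
base radius r_b = r_p·cos α = 140.067000·cos 17.780° = 133.376846
roll angle φ = 4.963° = 0.08662069 rad
x = r_b·(cos φ + φ·sin φ) = 133.376846·(0.99625077 + 0.08662069·0.08651241) = 133.876280
y = r_b·(sin φ − φ·cos φ) = 133.376846·(0.08651241 − 0.08662069·0.99625077) = 0.028873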